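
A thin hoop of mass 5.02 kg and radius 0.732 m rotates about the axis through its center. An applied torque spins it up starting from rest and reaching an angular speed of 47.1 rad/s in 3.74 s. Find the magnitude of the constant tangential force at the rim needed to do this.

F ≈ 46.3 N

I = MR² = (5.02)(0.732)² = 2.690 kg·m².
α = Δω/Δt = (47.1 − 0)/3.74 = 12.59 rad/s².
The required torque is τ = Iα = (2.690)(12.59) = 33.87 N·m.
A tangential force at the rim gives τ = FR, so F = τ/R = 33.87/0.732 = 46.28 N.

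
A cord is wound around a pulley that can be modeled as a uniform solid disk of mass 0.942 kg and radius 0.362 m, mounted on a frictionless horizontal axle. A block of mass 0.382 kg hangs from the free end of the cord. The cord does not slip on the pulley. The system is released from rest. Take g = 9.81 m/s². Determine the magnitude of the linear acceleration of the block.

a ≈ 4.39 m/s²

I = ½MR² = (1/2)(0.942)(0.362)² = 0.06172 kg·m².
Block: mg − T = ma. Pulley: TR = Iα. No-slip: a = αR, so T = (I/R²)a = 0.4710·a.
Then mg = (m + 0.4710)a, so a = (0.382)(9.81)/(0.382 + 0.4710) = 4.393 m/s².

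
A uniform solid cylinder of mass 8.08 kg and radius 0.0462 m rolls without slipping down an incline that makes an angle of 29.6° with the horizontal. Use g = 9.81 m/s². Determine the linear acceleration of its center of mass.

a ≈ 3.23 m/s²

Translation along the incline: Mg sinθ − f = Ma.
Rotation about the center: fR = Iα with I = ½MR². No-slip gives a = αR, so f = (I/R²)a = (1/2)M a.
Substituting: Mg sinθ = (1 + 0.5000)Ma, so a = g sinθ/(1 + 0.5000) = (9.81) sin 29.6° / 1.500 = 3.230 m/s².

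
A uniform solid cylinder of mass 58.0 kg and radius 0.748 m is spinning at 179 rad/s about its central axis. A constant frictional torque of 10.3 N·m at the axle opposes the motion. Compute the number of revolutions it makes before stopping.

≈ 4020 revolutions

I = ½MR² = (1/2)(58.0)(0.748)² = 16.23 kg·m².
The net torque has magnitude 10.3 N·m, opposing ω.
|α| = τ/I = 10.30/16.23 = 0.6348 rad/s² (deceleration).
ω² = ω₀² − 2|α|θ with ω = 0 ⇒ θ = ω₀²/(2|α|) = 25240 rad = 4017 rev.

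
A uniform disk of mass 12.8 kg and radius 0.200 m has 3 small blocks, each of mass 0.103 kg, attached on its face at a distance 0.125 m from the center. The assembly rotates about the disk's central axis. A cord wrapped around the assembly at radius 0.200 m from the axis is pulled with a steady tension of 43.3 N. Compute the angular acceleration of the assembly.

I_disk = ½MR² = ½(12.8)(0.200)² = 0.2560 kg·m².
I_blocks = 3·m·r² = 3(0.103)(0.125)² = 0.004828 kg·m².
Total I = 0.2608 kg·m².
τ = F r = (43.3)(0.200) = 8.660 N·m.
α = τ/I = 8.660/0.2608 = 33.20 rad/s².

α ≈ 33.2 rad/s²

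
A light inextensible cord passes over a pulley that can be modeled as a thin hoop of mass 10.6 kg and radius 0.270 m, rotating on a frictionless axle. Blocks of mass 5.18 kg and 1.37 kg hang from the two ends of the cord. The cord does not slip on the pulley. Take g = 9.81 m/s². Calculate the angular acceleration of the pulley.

I = MR² = (10.6)(0.270)² = 0.7727 kg·m².
Heavier block: m₁g − T₁ = m₁a. Lighter block: T₂ − m₂g = m₂a.
Pulley: (T₁ − T₂)R = Iα = I(a/R), so T₁ − T₂ = (I/R²)a = 1·M_p a = 10.60·a.
Adding the three: (m₁ − m₂)g = (m₁ + m₂ + 10.60)a, so a = (5.18 − 1.37)(9.81)/(5.18 + 1.37 + 10.60) = 2.179 m/s².
α = a/R = 2.179/0.270 = 8.072 rad/s².

α ≈ 8.07 rad/s²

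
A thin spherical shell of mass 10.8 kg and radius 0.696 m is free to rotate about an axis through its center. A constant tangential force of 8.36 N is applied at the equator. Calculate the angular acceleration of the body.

α ≈ 1.67 rad/s²

I = (2/3)MR² = (2/3)(10.8)(0.696)² = 3.488 kg·m².
τ = F R = (8.36)(0.696) = 5.819 N·m.
From τ = Iα: α = 5.819/3.488 = 1.668 rad/s².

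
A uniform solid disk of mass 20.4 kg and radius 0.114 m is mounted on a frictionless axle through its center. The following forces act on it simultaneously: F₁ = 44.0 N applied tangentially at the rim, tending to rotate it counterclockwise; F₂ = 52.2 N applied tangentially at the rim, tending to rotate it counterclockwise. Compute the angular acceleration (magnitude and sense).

I = ½MR² = (1/2)(20.4)(0.114)² = 0.1326 kg·m².
Taking counterclockwise as positive: τ₁ = +(44.0)(0.114) = +5.016 N·m; τ₂ = +(52.2)(0.114) = +5.951 N·m.
Net torque τ = 10.97 N·m.
α = τ/I = 10.97/0.1326 = 82.73 rad/s².

α ≈ 82.7 rad/s², counterclockwise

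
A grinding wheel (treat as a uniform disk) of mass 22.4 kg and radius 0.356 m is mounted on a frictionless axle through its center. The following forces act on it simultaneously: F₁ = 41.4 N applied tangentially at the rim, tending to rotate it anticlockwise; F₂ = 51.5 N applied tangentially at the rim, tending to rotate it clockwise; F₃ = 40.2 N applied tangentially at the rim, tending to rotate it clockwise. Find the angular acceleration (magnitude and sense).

I = ½MR² = (1/2)(22.4)(0.356)² = 1.419 kg·m².
Taking anticlockwise as positive: τ₁ = +(41.4)(0.356) = +14.74 N·m; τ₂ = −(51.5)(0.356) = −18.33 N·m; τ₃ = −(40.2)(0.356) = −14.31 N·m.
Net torque τ = -17.91 N·m.
α = τ/I = -17.91/1.419 = -12.62 rad/s².

α ≈ 12.6 rad/s², clockwise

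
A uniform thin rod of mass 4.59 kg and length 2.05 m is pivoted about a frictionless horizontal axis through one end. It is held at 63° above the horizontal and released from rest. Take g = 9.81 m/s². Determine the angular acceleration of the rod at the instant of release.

α ≈ 3.26 rad/s²

About the pivot, I = (1/3)ML² = (1/3)(4.59)(2.05)² = 6.430 kg·m².
The weight acts at the center, a distance L/2 = 1.025 m from the pivot; τ = Mg(L/2) cos 63° = 20.95 N·m.
α = τ/I = 20.95/6.430 = 3.259 rad/s².
(Equivalently α = (3g/(2L)) cos 63° = 3.259 rad/s².)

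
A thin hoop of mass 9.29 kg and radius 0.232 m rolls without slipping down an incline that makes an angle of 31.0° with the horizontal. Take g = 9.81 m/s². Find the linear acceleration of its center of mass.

Translation along the incline: Mg sinθ − f = Ma.
Rotation about the center: fR = Iα with I = MR². No-slip gives a = αR, so f = (I/R²)a = M a.
Substituting: Mg sinθ = (1 + 1.000)Ma, so a = g sinθ/(1 + 1.000) = (9.81) sin 31.0° / 2.000 = 2.526 m/s².

a ≈ 2.53 m/s²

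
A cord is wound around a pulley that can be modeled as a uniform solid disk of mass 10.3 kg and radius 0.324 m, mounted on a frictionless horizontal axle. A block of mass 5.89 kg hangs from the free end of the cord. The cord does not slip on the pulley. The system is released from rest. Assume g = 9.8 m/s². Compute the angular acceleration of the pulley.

I = ½MR² = (1/2)(10.3)(0.324)² = 0.5406 kg·m².
Block: mg − T = ma. Pulley: TR = Iα. No-slip: a = αR, so T = (I/R²)a = 5.150·a.
Then mg = (m + 5.150)a, so a = (5.89)(9.8)/(5.89 + 5.150) = 5.228 m/s².
α = a/R = 5.228/0.324 = 16.14 rad/s².

α ≈ 16.1 rad/s²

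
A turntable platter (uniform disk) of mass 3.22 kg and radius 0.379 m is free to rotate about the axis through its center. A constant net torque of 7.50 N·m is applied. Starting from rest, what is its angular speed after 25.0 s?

ω ≈ 811 rad/s

I = ½MR² = (1/2)(3.22)(0.379)² = 0.2313 kg·m².
α = τ/I = 7.50/0.2313 = 32.43 rad/s².
ω = ω₀ + αt = 0 + (32.43)(25.0) = 810.8 rad/s.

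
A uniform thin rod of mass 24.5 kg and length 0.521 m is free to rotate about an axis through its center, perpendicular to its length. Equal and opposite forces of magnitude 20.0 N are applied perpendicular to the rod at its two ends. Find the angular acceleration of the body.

α ≈ 18.8 rad/s²

I = (1/12)ML² = (1/12)(24.5)(0.521)² = 0.5542 kg·m².
The couple gives τ = F·(L/2) + F·(L/2) = F L = (20.0)(0.521) = 10.42 N·m.
Newton's second law for rotation, τ = Iα, gives α = τ/I = 10.42/0.5542 = 18.80 rad/s².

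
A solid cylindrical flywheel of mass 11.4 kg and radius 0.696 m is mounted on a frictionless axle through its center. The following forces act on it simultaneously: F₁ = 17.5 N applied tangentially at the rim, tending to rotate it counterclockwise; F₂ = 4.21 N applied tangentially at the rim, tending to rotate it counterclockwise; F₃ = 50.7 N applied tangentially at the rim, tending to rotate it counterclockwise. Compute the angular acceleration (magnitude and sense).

α ≈ 18.3 rad/s², counterclockwise

I = ½MR² = (1/2)(11.4)(0.696)² = 2.761 kg·m².
Taking counterclockwise as positive: τ₁ = +(17.5)(0.696) = +12.18 N·m; τ₂ = +(4.21)(0.696) = +2.930 N·m; τ₃ = +(50.7)(0.696) = +35.29 N·m.
Net torque τ = 50.40 N·m.
α = τ/I = 50.40/2.761 = 18.25 rad/s².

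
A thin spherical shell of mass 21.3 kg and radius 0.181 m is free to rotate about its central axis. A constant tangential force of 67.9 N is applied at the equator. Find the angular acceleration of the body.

I = (2/3)MR² = (2/3)(21.3)(0.181)² = 0.4652 kg·m².
τ = F R = (67.9)(0.181) = 12.29 N·m.
Newton's second law for rotation, τ = Iα, gives α = τ/I = 12.29/0.4652 = 26.42 rad/s².

α ≈ 26.4 rad/s²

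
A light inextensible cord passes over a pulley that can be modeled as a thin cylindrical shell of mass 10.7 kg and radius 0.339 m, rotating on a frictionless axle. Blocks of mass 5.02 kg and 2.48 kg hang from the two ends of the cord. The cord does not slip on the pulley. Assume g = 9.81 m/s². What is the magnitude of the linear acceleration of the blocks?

I = MR² = (10.7)(0.339)² = 1.230 kg·m².
Heavier block: m₁g − T₁ = m₁a. Lighter block: T₂ − m₂g = m₂a.
Pulley: (T₁ − T₂)R = Iα = I(a/R), so T₁ − T₂ = (I/R²)a = 1·M_p a = 10.70·a.
Adding the three: (m₁ − m₂)g = (m₁ + m₂ + 10.70)a, so a = (5.02 − 2.48)(9.81)/(5.02 + 2.48 + 10.70) = 1.369 m/s².

a ≈ 1.37 m/s²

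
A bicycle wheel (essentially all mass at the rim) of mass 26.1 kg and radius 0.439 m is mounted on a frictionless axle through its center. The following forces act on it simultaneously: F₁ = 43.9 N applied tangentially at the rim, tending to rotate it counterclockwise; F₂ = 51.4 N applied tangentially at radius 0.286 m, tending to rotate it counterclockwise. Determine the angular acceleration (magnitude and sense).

I = MR² = (26.1)(0.439)² = 5.030 kg·m².
Taking counterclockwise as positive: τ₁ = +(43.9)(0.439) = +19.27 N·m; τ₂ = +(51.4)(0.286) = +14.70 N·m.
Net torque τ = 33.97 N·m.
α = τ/I = 33.97/5.030 = 6.754 rad/s².

α ≈ 6.75 rad/s², counterclockwise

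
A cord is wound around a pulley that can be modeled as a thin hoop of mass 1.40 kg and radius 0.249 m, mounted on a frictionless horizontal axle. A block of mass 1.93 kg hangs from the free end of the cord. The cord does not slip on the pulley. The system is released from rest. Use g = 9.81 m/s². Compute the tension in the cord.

T ≈ 7.96 N

I = MR² = (1.40)(0.249)² = 0.08680 kg·m².
Block: mg − T = ma. Pulley: TR = Iα. No-slip: a = αR, so T = (I/R²)a = 1.400·a.
Then mg = (m + 1.400)a, so a = (1.93)(9.81)/(1.93 + 1.400) = 5.686 m/s².
T = 1.400·a = 7.960 N.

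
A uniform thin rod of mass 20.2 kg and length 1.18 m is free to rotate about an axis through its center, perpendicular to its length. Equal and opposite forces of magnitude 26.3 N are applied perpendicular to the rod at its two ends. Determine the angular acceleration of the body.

α ≈ 13.2 rad/s²

I = (1/12)ML² = (1/12)(20.2)(1.18)² = 2.344 kg·m².
The couple gives τ = F·(L/2) + F·(L/2) = F L = (26.3)(1.18) = 31.03 N·m.
Newton's second law for rotation, τ = Iα, gives α = τ/I = 31.03/2.344 = 13.24 rad/s².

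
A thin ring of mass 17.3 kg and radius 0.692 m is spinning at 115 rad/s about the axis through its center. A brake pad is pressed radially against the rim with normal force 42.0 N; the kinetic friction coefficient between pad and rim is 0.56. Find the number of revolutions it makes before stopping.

≈ 536 revolutions

I = MR² = (17.3)(0.692)² = 8.284 kg·m².
Friction force f = μN = (0.56)(42.0) = 23.52 N at the rim; torque magnitude τ = fR = 16.28 N·m, opposing ω.
|α| = τ/I = 16.28/8.284 = 1.965 rad/s² (deceleration).
ω² = ω₀² − 2|α|θ with ω = 0 ⇒ θ = ω₀²/(2|α|) = 3366 rad = 535.7 rev.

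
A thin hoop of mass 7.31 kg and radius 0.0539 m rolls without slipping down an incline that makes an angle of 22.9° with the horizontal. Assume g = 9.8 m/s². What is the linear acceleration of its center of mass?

a ≈ 1.91 m/s²

Translation along the incline: Mg sinθ − f = Ma.
Rotation about the center: fR = Iα with I = MR². No-slip gives a = αR, so f = (I/R²)a = M a.
Substituting: Mg sinθ = (1 + 1.000)Ma, so a = g sinθ/(1 + 1.000) = (9.8) sin 22.9° / 2.000 = 1.907 m/s².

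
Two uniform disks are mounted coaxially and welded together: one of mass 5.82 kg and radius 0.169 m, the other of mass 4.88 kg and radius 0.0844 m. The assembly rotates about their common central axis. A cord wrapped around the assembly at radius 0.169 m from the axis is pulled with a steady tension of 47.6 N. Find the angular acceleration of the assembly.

α ≈ 80.0 rad/s²

I = ½M₁R₁² + ½M₂R₂² = ½(5.82)(0.169)² + ½(4.88)(0.0844)² = 0.1005 kg·m².
τ = F r = (47.6)(0.169) = 8.044 N·m.
α = τ/I = 8.044/0.1005 = 80.05 rad/s².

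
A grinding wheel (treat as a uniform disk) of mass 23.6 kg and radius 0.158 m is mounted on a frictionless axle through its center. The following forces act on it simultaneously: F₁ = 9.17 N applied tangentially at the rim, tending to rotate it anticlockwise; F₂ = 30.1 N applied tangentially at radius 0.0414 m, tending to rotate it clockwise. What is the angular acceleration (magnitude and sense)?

α ≈ 0.688 rad/s², anticlockwise

I = ½MR² = (1/2)(23.6)(0.158)² = 0.2946 kg·m².
Taking anticlockwise as positive: τ₁ = +(9.17)(0.158) = +1.449 N·m; τ₂ = −(30.1)(0.0414) = −1.246 N·m.
Net torque τ = 0.2027 N·m.
α = τ/I = 0.2027/0.2946 = 0.6882 rad/s².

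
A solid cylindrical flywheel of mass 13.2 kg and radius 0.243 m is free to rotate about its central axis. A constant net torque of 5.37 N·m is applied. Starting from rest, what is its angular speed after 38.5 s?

ω ≈ 530 rad/s

I = ½MR² = (1/2)(13.2)(0.243)² = 0.3897 kg·m².
α = τ/I = 5.37/0.3897 = 13.78 rad/s².
ω = ω₀ + αt = 0 + (13.78)(38.5) = 530.5 rad/s.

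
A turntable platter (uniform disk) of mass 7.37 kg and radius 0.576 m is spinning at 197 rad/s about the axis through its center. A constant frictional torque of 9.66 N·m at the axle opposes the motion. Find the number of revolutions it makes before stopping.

I = ½MR² = (1/2)(7.37)(0.576)² = 1.223 kg·m².
The net torque has magnitude 9.66 N·m, opposing ω.
|α| = τ/I = 9.660/1.223 = 7.901 rad/s² (deceleration).
ω² = ω₀² − 2|α|θ with ω = 0 ⇒ θ = ω₀²/(2|α|) = 2456 rad = 390.9 rev.

≈ 391 revolutions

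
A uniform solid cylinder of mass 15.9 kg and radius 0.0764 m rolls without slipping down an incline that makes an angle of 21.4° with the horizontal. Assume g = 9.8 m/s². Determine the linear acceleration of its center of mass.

Translation along the incline: Mg sinθ − f = Ma.
Rotation about the center: fR = Iα with I = ½MR². No-slip gives a = αR, so f = (I/R²)a = (1/2)M a.
Substituting: Mg sinθ = (1 + 0.5000)Ma, so a = g sinθ/(1 + 0.5000) = (9.8) sin 21.4° / 1.500 = 2.384 m/s².

a ≈ 2.38 m/s²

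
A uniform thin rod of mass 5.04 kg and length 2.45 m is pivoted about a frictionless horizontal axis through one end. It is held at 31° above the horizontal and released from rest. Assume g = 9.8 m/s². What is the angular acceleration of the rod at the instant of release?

α ≈ 5.14 rad/s²

About the pivot, I = (1/3)ML² = (1/3)(5.04)(2.45)² = 10.08 kg·m².
The weight acts at the center, a distance L/2 = 1.225 m from the pivot; τ = Mg(L/2) cos 31° = 51.86 N·m.
α = τ/I = 51.86/10.08 = 5.143 rad/s².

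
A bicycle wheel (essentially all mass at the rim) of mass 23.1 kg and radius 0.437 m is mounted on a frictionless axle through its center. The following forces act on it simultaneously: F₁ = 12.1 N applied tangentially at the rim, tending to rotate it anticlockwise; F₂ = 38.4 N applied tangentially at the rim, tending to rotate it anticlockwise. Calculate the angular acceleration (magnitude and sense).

α ≈ 5.00 rad/s², anticlockwise

I = MR² = (23.1)(0.437)² = 4.411 kg·m².
Taking anticlockwise as positive: τ₁ = +(12.1)(0.437) = +5.288 N·m; τ₂ = +(38.4)(0.437) = +16.78 N·m.
Net torque τ = 22.07 N·m.
α = τ/I = 22.07/4.411 = 5.003 rad/s².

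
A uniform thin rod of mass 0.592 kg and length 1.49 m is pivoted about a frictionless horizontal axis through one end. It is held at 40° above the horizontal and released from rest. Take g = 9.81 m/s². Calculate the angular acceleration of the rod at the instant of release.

α ≈ 7.57 rad/s²

About the pivot, I = (1/3)ML² = (1/3)(0.592)(1.49)² = 0.4381 kg·m².
The weight acts at the center, a distance L/2 = 0.7450 m from the pivot; τ = Mg(L/2) cos 40° = 3.314 N·m.
α = τ/I = 3.314/0.4381 = 7.565 rad/s².
(Equivalently α = (3g/(2L)) cos 40° = 7.565 rad/s².)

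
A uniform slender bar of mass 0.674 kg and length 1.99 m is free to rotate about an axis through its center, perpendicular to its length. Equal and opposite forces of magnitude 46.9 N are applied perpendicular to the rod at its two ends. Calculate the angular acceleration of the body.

α ≈ 420 rad/s²

I = (1/12)ML² = (1/12)(0.674)(1.99)² = 0.2224 kg·m².
The couple gives τ = F·(L/2) + F·(L/2) = F L = (46.9)(1.99) = 93.33 N·m.
From τ = Iα: α = 93.33/0.2224 = 419.6 rad/s².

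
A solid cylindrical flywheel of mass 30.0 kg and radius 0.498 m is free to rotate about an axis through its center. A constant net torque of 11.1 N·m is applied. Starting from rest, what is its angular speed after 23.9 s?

I = ½MR² = (1/2)(30.0)(0.498)² = 3.720 kg·m².
α = τ/I = 11.1/3.720 = 2.984 rad/s².
ω = ω₀ + αt = 0 + (2.984)(23.9) = 71.31 rad/s.

ω ≈ 71.3 rad/s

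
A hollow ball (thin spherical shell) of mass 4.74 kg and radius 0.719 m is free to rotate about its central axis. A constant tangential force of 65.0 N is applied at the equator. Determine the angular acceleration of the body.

I = (2/3)MR² = (2/3)(4.74)(0.719)² = 1.634 kg·m².
τ = F R = (65.0)(0.719) = 46.73 N·m.
From τ = Iα: α = 46.73/1.634 = 28.61 rad/s².

α ≈ 28.6 rad/s²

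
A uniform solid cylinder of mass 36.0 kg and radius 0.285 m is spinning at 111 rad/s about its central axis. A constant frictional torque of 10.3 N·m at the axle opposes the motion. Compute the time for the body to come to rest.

t ≈ 15.8 s

I = ½MR² = (1/2)(36.0)(0.285)² = 1.462 kg·m².
The net torque has magnitude 10.3 N·m, opposing ω.
|α| = τ/I = 10.30/1.462 = 7.045 rad/s² (deceleration).
0 = ω₀ − |α|t ⇒ t = ω₀/|α| = 111/7.045 = 15.76 s.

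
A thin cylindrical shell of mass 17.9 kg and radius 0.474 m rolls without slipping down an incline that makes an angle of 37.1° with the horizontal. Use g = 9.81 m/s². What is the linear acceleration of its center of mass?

a ≈ 2.96 m/s²

Translation along the incline: Mg sinθ − f = Ma.
Rotation about the center: fR = Iα with I = MR². No-slip gives a = αR, so f = (I/R²)a = M a.
Substituting: Mg sinθ = (1 + 1.000)Ma, so a = g sinθ/(1 + 1.000) = (9.81) sin 37.1° / 2.000 = 2.959 m/s².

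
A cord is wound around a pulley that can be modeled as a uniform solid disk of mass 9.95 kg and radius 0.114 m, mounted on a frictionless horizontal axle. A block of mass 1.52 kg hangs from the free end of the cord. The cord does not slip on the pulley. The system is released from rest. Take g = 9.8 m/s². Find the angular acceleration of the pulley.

I = ½MR² = (1/2)(9.95)(0.114)² = 0.06466 kg·m².
Block: mg − T = ma. Pulley: TR = Iα. No-slip: a = αR, so T = (I/R²)a = 4.975·a.
Then mg = (m + 4.975)a, so a = (1.52)(9.8)/(1.52 + 4.975) = 2.293 m/s².
α = a/R = 2.293/0.114 = 20.12 rad/s².

α ≈ 20.1 rad/s²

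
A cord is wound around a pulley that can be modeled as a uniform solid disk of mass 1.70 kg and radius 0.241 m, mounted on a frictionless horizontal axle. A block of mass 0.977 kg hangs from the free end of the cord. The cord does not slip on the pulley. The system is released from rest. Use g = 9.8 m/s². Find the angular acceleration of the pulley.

α ≈ 21.7 rad/s²

I = ½MR² = (1/2)(1.70)(0.241)² = 0.04937 kg·m².
Block: mg − T = ma. Pulley: TR = Iα. No-slip: a = αR, so T = (I/R²)a = 0.8500·a.
Then mg = (m + 0.8500)a, so a = (0.977)(9.8)/(0.977 + 0.8500) = 5.241 m/s².
α = a/R = 5.241/0.241 = 21.75 rad/s².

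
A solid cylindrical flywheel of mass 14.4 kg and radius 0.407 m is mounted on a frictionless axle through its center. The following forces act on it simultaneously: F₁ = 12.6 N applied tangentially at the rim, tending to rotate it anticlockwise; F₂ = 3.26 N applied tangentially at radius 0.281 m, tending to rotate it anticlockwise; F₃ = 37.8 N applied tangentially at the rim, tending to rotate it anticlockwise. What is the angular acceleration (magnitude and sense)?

I = ½MR² = (1/2)(14.4)(0.407)² = 1.193 kg·m².
Taking anticlockwise as positive: τ₁ = +(12.6)(0.407) = +5.128 N·m; τ₂ = +(3.26)(0.281) = +0.9161 N·m; τ₃ = +(37.8)(0.407) = +15.38 N·m.
Net torque τ = 21.43 N·m.
α = τ/I = 21.43/1.193 = 17.97 rad/s².

α ≈ 18.0 rad/s², anticlockwise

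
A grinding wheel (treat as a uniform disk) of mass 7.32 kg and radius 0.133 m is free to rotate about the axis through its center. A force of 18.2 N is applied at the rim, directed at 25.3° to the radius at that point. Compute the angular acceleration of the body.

I = ½MR² = (1/2)(7.32)(0.133)² = 0.06474 kg·m².
Only the tangential component produces torque: τ = F R sinθ = (18.2)(0.133) sin 25.3° = 1.034 N·m.
Newton's second law for rotation, τ = Iα, gives α = τ/I = 1.034/0.06474 = 15.98 rad/s².

α ≈ 16.0 rad/s²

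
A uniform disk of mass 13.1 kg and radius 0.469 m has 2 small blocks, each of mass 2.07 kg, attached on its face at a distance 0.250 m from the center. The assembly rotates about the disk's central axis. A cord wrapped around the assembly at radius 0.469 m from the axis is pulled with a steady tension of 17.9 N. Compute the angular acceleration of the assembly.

α ≈ 4.94 rad/s²

I_disk = ½MR² = ½(13.1)(0.469)² = 1.441 kg·m².
I_blocks = 2·m·r² = 2(2.07)(0.250)² = 0.2587 kg·m².
Total I = 1.699 kg·m².
τ = F r = (17.9)(0.469) = 8.395 N·m.
α = τ/I = 8.395/1.699 = 4.940 rad/s².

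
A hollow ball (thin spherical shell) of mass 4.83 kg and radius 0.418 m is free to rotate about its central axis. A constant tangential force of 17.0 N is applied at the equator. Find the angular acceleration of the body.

α ≈ 12.6 rad/s²

I = (2/3)MR² = (2/3)(4.83)(0.418)² = 0.5626 kg·m².
τ = F R = (17.0)(0.418) = 7.106 N·m.
From τ = Iα: α = 7.106/0.5626 = 12.63 rad/s².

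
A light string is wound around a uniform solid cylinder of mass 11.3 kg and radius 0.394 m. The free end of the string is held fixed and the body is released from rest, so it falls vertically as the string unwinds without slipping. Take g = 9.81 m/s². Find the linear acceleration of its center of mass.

a ≈ 6.54 m/s²

Translation: Mg − T = Ma. Rotation about the center: TR = Iα with I = ½MR².
With a = αR: T = (I/R²)a = (1/2)M a, so Mg = (1 + 0.5000)Ma.
a = g/(1 + 0.5000) = 9.81/1.500 = 6.540 m/s².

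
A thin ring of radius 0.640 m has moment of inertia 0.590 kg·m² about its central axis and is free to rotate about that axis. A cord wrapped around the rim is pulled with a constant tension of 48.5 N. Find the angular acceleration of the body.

α ≈ 52.6 rad/s²

τ = F R = (48.5)(0.640) = 31.04 N·m.
Newton's second law for rotation, τ = Iα, gives α = τ/I = 31.04/0.5900 = 52.61 rad/s².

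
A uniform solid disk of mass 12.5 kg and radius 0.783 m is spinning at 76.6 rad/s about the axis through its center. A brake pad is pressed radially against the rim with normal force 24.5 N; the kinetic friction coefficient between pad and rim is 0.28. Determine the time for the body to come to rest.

t ≈ 54.6 s

I = ½MR² = (1/2)(12.5)(0.783)² = 3.832 kg·m².
Friction force f = μN = (0.28)(24.5) = 6.860 N at the rim; torque magnitude τ = fR = 5.371 N·m, opposing ω.
|α| = τ/I = 5.371/3.832 = 1.402 rad/s² (deceleration).
0 = ω₀ − |α|t ⇒ t = ω₀/|α| = 76.6/1.402 = 54.64 s.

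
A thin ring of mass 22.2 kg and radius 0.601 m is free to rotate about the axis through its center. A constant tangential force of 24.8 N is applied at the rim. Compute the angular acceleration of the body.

I = MR² = (22.2)(0.601)² = 8.019 kg·m².
τ = F R = (24.8)(0.601) = 14.90 N·m.
From τ = Iα: α = 14.90/8.019 = 1.859 rad/s².

α ≈ 1.86 rad/s²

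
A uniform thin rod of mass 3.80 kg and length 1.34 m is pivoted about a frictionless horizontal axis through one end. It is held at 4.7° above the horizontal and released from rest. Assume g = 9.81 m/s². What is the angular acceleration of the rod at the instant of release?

About the pivot, I = (1/3)ML² = (1/3)(3.80)(1.34)² = 2.274 kg·m².
The weight acts at the center, a distance L/2 = 0.6700 m from the pivot; τ = Mg(L/2) cos 4.7° = 24.89 N·m.
α = τ/I = 24.89/2.274 = 10.94 rad/s².
(Equivalently α = (3g/(2L)) cos 4.7° = 10.94 rad/s².)

α ≈ 10.9 rad/s²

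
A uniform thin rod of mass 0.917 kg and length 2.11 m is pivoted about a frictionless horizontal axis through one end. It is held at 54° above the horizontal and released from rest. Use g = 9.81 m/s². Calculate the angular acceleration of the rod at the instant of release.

α ≈ 4.10 rad/s²

About the pivot, I = (1/3)ML² = (1/3)(0.917)(2.11)² = 1.361 kg·m².
The weight acts at the center, a distance L/2 = 1.055 m from the pivot; τ = Mg(L/2) cos 54° = 5.578 N·m.
α = τ/I = 5.578/1.361 = 4.099 rad/s².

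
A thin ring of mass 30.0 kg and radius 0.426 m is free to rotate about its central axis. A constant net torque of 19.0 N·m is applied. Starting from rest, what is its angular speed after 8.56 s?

ω ≈ 29.9 rad/s

I = MR² = (30.0)(0.426)² = 5.444 kg·m².
α = τ/I = 19.0/5.444 = 3.490 rad/s².
ω = ω₀ + αt = 0 + (3.490)(8.56) = 29.87 rad/s.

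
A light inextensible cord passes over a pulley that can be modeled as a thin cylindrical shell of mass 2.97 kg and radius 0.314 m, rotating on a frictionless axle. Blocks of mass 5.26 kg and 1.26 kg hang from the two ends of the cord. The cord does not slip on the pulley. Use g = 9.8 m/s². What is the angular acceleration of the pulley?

α ≈ 13.2 rad/s²

I = MR² = (2.97)(0.314)² = 0.2928 kg·m².
Heavier block: m₁g − T₁ = m₁a. Lighter block: T₂ − m₂g = m₂a.
Pulley: (T₁ − T₂)R = Iα = I(a/R), so T₁ − T₂ = (I/R²)a = 1·M_p a = 2.970·a.
Adding the three: (m₁ − m₂)g = (m₁ + m₂ + 2.970)a, so a = (5.26 − 1.26)(9.8)/(5.26 + 1.26 + 2.970) = 4.131 m/s².
α = a/R = 4.131/0.314 = 13.15 rad/s².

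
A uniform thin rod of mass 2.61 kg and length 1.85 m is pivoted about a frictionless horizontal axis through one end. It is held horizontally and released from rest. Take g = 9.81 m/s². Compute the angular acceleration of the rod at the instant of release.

α ≈ 7.95 rad/s²

About the pivot, I = (1/3)ML² = (1/3)(2.61)(1.85)² = 2.978 kg·m².
The weight acts at the center, a distance L/2 = 0.9250 m from the pivot; τ = Mg(L/2) = 23.68 N·m.
α = τ/I = 23.68/2.978 = 7.954 rad/s².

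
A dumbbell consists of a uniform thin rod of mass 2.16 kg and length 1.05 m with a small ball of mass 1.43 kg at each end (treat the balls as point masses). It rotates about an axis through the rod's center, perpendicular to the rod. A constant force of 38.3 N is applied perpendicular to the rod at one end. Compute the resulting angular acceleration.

α ≈ 20.4 rad/s²

I_rod = (1/12)ML² = (1/12)(2.16)(1.05)² = 0.1985 kg·m².
I_balls = 2·m·(L/2)² = 2(1.43)(0.5250)² = 0.7883 kg·m².
Total I = 0.9867 kg·m².
τ = F·(L/2) = (38.3)(0.525) = 20.11 N·m.
α = τ/I = 20.11/0.9867 = 20.38 rad/s².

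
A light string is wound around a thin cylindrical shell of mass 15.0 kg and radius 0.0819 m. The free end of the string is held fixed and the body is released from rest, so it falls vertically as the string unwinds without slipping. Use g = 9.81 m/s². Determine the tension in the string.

T ≈ 73.6 N

Translation: Mg − T = Ma. Rotation about the center: TR = Iα with I = MR².
With a = αR: T = (I/R²)a = M a, so Mg = (1 + 1.000)Ma.
a = g/(1 + 1.000) = 9.81/2.000 = 4.905 m/s².
T = 1.000·M·a = (1.000)(15.0)(4.905) = 73.58 N.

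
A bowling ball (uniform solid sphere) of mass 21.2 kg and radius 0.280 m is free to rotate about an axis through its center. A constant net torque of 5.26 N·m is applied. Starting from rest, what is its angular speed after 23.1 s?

ω ≈ 183 rad/s

I = (2/5)MR² = (2/5)(21.2)(0.280)² = 0.6648 kg·m².
α = τ/I = 5.26/0.6648 = 7.912 rad/s².
ω = ω₀ + αt = 0 + (7.912)(23.1) = 182.8 rad/s.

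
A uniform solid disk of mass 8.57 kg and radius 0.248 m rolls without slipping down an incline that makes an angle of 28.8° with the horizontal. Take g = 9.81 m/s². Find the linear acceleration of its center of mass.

Translation along the incline: Mg sinθ − f = Ma.
Rotation about the center: fR = Iα with I = ½MR². No-slip gives a = αR, so f = (I/R²)a = (1/2)M a.
Substituting: Mg sinθ = (1 + 0.5000)Ma, so a = g sinθ/(1 + 0.5000) = (9.81) sin 28.8° / 1.500 = 3.151 m/s².

a ≈ 3.15 m/s²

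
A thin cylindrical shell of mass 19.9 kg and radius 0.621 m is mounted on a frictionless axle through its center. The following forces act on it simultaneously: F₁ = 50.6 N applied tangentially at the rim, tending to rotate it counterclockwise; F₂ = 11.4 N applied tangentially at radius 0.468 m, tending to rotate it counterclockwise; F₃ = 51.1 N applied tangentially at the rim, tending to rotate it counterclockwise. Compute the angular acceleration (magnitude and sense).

α ≈ 8.92 rad/s², counterclockwise

I = MR² = (19.9)(0.621)² = 7.674 kg·m².
Taking counterclockwise as positive: τ₁ = +(50.6)(0.621) = +31.42 N·m; τ₂ = +(11.4)(0.468) = +5.335 N·m; τ₃ = +(51.1)(0.621) = +31.73 N·m.
Net torque τ = 68.49 N·m.
α = τ/I = 68.49/7.674 = 8.925 rad/s².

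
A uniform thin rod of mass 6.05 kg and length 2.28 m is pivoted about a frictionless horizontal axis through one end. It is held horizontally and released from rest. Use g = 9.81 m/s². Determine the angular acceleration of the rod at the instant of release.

About the pivot, I = (1/3)ML² = (1/3)(6.05)(2.28)² = 10.48 kg·m².
The weight acts at the center, a distance L/2 = 1.140 m from the pivot; τ = Mg(L/2) = 67.66 N·m.
α = τ/I = 67.66/10.48 = 6.454 rad/s².

α ≈ 6.45 rad/s²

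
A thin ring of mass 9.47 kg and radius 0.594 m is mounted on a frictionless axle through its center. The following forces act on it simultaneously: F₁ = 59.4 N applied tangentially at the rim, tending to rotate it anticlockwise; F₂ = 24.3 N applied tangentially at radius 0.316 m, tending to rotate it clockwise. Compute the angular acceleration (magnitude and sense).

I = MR² = (9.47)(0.594)² = 3.341 kg·m².
Taking anticlockwise as positive: τ₁ = +(59.4)(0.594) = +35.28 N·m; τ₂ = −(24.3)(0.316) = −7.679 N·m.
Net torque τ = 27.60 N·m.
α = τ/I = 27.60/3.341 = 8.262 rad/s².

α ≈ 8.26 rad/s², anticlockwise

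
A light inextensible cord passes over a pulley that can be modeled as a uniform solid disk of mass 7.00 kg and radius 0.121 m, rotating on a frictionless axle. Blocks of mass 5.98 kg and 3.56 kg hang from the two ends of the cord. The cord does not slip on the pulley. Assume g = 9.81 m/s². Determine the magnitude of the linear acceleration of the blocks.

I = ½MR² = (1/2)(7.00)(0.121)² = 0.05124 kg·m².
Heavier block: m₁g − T₁ = m₁a. Lighter block: T₂ − m₂g = m₂a.
Pulley: (T₁ − T₂)R = Iα = I(a/R), so T₁ − T₂ = (I/R²)a = (1/2)M_p a = 3.500·a.
Adding the three: (m₁ − m₂)g = (m₁ + m₂ + 3.500)a, so a = (5.98 − 3.56)(9.81)/(5.98 + 3.56 + 3.500) = 1.821 m/s².

a ≈ 1.82 m/s²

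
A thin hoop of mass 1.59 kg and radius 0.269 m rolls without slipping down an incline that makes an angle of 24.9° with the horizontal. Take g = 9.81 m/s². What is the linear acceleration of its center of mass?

Translation along the incline: Mg sinθ − f = Ma.
Rotation about the center: fR = Iα with I = MR². No-slip gives a = αR, so f = (I/R²)a = M a.
Substituting: Mg sinθ = (1 + 1.000)Ma, so a = g sinθ/(1 + 1.000) = (9.81) sin 24.9° / 2.000 = 2.065 m/s².

a ≈ 2.07 m/s²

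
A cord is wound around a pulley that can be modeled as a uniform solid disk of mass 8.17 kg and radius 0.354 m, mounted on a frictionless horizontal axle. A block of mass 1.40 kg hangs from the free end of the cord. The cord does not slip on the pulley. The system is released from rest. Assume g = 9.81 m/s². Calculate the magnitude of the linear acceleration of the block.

a ≈ 2.50 m/s²

I = ½MR² = (1/2)(8.17)(0.354)² = 0.5119 kg·m².
Block: mg − T = ma. Pulley: TR = Iα. No-slip: a = αR, so T = (I/R²)a = 4.085·a.
Then mg = (m + 4.085)a, so a = (1.40)(9.81)/(1.40 + 4.085) = 2.504 m/s².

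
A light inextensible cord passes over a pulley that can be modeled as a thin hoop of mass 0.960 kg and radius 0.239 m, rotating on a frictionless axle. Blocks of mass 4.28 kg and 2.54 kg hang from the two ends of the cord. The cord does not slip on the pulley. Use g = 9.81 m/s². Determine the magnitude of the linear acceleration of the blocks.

a ≈ 2.19 m/s²

I = MR² = (0.960)(0.239)² = 0.05484 kg·m².
Heavier block: m₁g − T₁ = m₁a. Lighter block: T₂ − m₂g = m₂a.
Pulley: (T₁ − T₂)R = Iα = I(a/R), so T₁ − T₂ = (I/R²)a = 1·M_p a = 0.9600·a.
Adding the three: (m₁ − m₂)g = (m₁ + m₂ + 0.9600)a, so a = (4.28 − 2.54)(9.81)/(4.28 + 2.54 + 0.9600) = 2.194 m/s².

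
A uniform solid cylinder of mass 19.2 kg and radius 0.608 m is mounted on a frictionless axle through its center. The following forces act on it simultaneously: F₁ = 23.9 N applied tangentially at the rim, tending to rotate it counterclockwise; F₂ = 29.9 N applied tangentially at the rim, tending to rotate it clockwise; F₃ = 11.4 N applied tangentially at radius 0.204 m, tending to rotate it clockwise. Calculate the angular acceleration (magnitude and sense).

α ≈ 1.68 rad/s², clockwise

I = ½MR² = (1/2)(19.2)(0.608)² = 3.549 kg·m².
Taking counterclockwise as positive: τ₁ = +(23.9)(0.608) = +14.53 N·m; τ₂ = −(29.9)(0.608) = −18.18 N·m; τ₃ = −(11.4)(0.204) = −2.326 N·m.
Net torque τ = -5.974 N·m.
α = τ/I = -5.974/3.549 = -1.683 rad/s².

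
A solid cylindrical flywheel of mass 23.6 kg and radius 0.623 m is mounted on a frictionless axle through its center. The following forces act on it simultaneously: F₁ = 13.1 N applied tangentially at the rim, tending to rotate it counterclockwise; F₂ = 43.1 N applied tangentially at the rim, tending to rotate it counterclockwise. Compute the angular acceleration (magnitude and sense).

α ≈ 7.64 rad/s², counterclockwise

I = ½MR² = (1/2)(23.6)(0.623)² = 4.580 kg·m².
Taking counterclockwise as positive: τ₁ = +(13.1)(0.623) = +8.161 N·m; τ₂ = +(43.1)(0.623) = +26.85 N·m.
Net torque τ = 35.01 N·m.
α = τ/I = 35.01/4.580 = 7.645 rad/s².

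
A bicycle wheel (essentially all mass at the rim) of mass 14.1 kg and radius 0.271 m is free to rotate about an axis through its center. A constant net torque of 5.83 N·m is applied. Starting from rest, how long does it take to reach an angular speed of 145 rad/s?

I = MR² = (14.1)(0.271)² = 1.036 kg·m².
α = τ/I = 5.83/1.036 = 5.630 rad/s².
ω = αt ⇒ t = ω/α = 145/5.630 = 25.75 s.

t ≈ 25.8 s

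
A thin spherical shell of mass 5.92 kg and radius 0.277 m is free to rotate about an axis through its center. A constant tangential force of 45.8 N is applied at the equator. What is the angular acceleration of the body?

I = (2/3)MR² = (2/3)(5.92)(0.277)² = 0.3028 kg·m².
τ = F R = (45.8)(0.277) = 12.69 N·m.
Newton's second law for rotation, τ = Iα, gives α = τ/I = 12.69/0.3028 = 41.89 rad/s².

α ≈ 41.9 rad/s²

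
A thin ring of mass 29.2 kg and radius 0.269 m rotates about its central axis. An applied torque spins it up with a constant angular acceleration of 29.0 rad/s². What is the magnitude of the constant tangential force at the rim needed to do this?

I = MR² = (29.2)(0.269)² = 2.113 kg·m².
The required torque is τ = Iα = (2.113)(29.00) = 61.28 N·m.
A tangential force at the rim gives τ = FR, so F = τ/R = 61.28/0.269 = 227.8 N.

F ≈ 228 N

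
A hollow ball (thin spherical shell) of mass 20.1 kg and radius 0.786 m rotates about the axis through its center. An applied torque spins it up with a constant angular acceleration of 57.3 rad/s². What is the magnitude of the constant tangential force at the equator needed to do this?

I = (2/3)MR² = (2/3)(20.1)(0.786)² = 8.278 kg·m².
The required torque is τ = Iα = (8.278)(57.30) = 474.4 N·m.
A tangential force at the equator gives τ = FR, so F = τ/R = 474.4/0.786 = 603.5 N.

F ≈ 604 N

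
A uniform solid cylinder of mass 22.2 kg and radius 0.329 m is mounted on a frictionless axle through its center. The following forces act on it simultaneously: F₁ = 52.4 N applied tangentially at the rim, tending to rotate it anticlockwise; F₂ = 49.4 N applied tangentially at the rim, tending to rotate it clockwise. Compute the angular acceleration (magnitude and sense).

I = ½MR² = (1/2)(22.2)(0.329)² = 1.201 kg·m².
Taking anticlockwise as positive: τ₁ = +(52.4)(0.329) = +17.24 N·m; τ₂ = −(49.4)(0.329) = −16.25 N·m.
Net torque τ = 0.9870 N·m.
α = τ/I = 0.9870/1.201 = 0.8215 rad/s².

α ≈ 0.821 rad/s², anticlockwise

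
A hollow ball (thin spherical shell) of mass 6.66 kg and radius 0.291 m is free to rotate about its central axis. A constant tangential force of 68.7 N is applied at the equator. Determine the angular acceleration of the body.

I = (2/3)MR² = (2/3)(6.66)(0.291)² = 0.3760 kg·m².
τ = F R = (68.7)(0.291) = 19.99 N·m.
Newton's second law for rotation, τ = Iα, gives α = τ/I = 19.99/0.3760 = 53.17 rad/s².

α ≈ 53.2 rad/s²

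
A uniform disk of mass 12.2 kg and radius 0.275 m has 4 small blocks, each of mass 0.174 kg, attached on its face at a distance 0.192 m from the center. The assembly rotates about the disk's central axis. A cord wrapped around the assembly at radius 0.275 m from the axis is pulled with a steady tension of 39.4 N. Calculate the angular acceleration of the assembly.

I_disk = ½MR² = ½(12.2)(0.275)² = 0.4613 kg·m².
I_blocks = 4·m·r² = 4(0.174)(0.192)² = 0.02566 kg·m².
Total I = 0.4870 kg·m².
τ = F r = (39.4)(0.275) = 10.84 N·m.
α = τ/I = 10.84/0.4870 = 22.25 rad/s².

α ≈ 22.2 rad/s²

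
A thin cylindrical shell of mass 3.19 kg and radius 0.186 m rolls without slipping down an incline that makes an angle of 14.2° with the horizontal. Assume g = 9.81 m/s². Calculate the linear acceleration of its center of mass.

a ≈ 1.20 m/s²

Translation along the incline: Mg sinθ − f = Ma.
Rotation about the center: fR = Iα with I = MR². No-slip gives a = αR, so f = (I/R²)a = M a.
Substituting: Mg sinθ = (1 + 1.000)Ma, so a = g sinθ/(1 + 1.000) = (9.81) sin 14.2° / 2.000 = 1.203 m/s².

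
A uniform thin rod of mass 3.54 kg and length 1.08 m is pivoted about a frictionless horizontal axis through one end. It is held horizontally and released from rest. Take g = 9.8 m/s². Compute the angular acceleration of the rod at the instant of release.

α ≈ 13.6 rad/s²

About the pivot, I = (1/3)ML² = (1/3)(3.54)(1.08)² = 1.376 kg·m².
The weight acts at the center, a distance L/2 = 0.5400 m from the pivot; τ = Mg(L/2) = 18.73 N·m.
α = τ/I = 18.73/1.376 = 13.61 rad/s².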